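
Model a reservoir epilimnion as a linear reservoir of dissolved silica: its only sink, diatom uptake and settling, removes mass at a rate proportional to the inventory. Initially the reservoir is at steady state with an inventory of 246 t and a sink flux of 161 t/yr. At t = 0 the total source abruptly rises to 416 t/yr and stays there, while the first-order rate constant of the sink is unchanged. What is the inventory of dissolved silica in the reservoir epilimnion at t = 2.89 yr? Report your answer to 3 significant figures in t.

577 t

Residence time τ = M₀/F₀ = 1.528 yr. The eventual steady state is M_∞ = M₀·(F₁/F₀) = 246 × 416/161 = 635.63 t.
The anomaly ΔM(t) = M(t) − M_∞ decays as ΔM₀·e^(−t/τ) with ΔM₀ = 246 − 635.63 = −389.6 t.
At t = 2.89 yr, e^(−t/τ) = e^(−1.891) = 0.1509, so ΔM = −58.78 t and M = 635.63 − 58.78 = 576.85 t.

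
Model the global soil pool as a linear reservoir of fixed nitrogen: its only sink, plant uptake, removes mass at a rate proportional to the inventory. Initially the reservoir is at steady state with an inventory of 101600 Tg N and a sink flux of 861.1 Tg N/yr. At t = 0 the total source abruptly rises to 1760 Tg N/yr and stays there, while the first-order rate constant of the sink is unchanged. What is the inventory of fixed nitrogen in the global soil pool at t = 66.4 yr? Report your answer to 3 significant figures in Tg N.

147000 Tg N

τ = M₀/F₀ = 101600/861.1 = 118.0 yr; rate constant k = 1/τ.
New steady state M_∞ = F₁/k = F₁·τ = 1760 × 118.0 = 207660 Tg N.
M(t) = M_∞ + (M₀ − M_∞)·e^(−t/τ); t/τ = 66.4/118.0 = 0.5628, so e^(−t/τ) = 0.5696.
M(t) = 207660 − 106100 × 0.5696 = 147240 Tg N.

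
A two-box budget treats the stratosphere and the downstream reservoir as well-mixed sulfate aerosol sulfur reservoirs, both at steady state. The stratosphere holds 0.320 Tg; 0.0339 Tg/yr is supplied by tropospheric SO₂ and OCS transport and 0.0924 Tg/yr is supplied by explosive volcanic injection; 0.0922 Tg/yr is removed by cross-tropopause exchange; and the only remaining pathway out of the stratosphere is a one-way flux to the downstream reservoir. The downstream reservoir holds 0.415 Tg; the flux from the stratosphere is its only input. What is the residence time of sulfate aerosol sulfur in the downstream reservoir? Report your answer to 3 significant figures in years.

12.2 yr

Balance the stratosphere: ΣF_in = 0.0339 + 0.0924 = 0.12630 Tg/yr.
Flux to the downstream reservoir = ΣF_in − (0.0922) = 0.034100 Tg/yr.
At steady state the output of the downstream reservoir equals its input, 0.034100 Tg/yr.
τ = M / F = 0.415 / 0.034100 = 12.17 yr.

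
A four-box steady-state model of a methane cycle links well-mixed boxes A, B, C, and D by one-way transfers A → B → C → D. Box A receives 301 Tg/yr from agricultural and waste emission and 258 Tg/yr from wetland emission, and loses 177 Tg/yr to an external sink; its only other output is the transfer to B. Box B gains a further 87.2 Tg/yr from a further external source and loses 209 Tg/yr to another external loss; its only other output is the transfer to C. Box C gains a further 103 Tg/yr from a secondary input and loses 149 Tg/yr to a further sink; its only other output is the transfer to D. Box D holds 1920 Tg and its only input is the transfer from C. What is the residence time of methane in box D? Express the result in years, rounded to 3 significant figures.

8.96 yr

Box A: F(A→B) = (301 + 258) − 177 = 382.00 Tg/yr.
Box B: F(B→C) = (382.00 + 87.2) − 209 = 260.20 Tg/yr.
Box C: F(C→D) = (260.20 + 103) − 149 = 214.20 Tg/yr.
Box D throughput = its input = 214.20 Tg/yr; τ = 1920 / 214.20 = 8.964 yr.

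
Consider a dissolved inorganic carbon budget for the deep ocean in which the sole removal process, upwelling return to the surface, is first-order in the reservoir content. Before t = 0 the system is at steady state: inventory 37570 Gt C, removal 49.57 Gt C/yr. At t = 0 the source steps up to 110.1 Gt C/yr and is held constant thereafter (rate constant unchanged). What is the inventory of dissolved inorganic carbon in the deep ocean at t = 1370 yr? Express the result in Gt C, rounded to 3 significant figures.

The sink rate constant is k = F₀/M₀ = 49.57/37570 = 0.001319 yr⁻¹.
Solving dM/dt = F₁ − kM with M(0) = M₀ gives M(t) = F₁/k + (M₀ − F₁/k)·e^(−kt).
F₁/k = 110.1/0.001319 = 83447 Gt C; kt = 0.001319 × 1370 = 1.808, e^(−kt) = 0.1641.
M(1370) = 83447 + (37570 − 83447) × 0.1641 = 83447 − 7526 = 75921 Gt C.

75900 Gt C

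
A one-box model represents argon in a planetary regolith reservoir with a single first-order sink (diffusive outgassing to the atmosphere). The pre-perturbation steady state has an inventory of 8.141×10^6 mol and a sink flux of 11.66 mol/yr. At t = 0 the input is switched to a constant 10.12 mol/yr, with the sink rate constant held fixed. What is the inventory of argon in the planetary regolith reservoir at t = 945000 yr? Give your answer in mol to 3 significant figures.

7.34×10^6 mol

The sink rate constant is k = F₀/M₀ = 11.66/8.141×10^6 = 1.432×10^-6 yr⁻¹.
Solving dM/dt = F₁ − kM with M(0) = M₀ gives M(t) = F₁/k + (M₀ − F₁/k)·e^(−kt).
F₁/k = 10.12/1.432×10^-6 = 7.0658×10^6 mol; kt = 1.432×10^-6 × 945000 = 1.353, e^(−kt) = 0.2583.
M(945000) = 7.0658×10^6 + (8.141×10^6 − 7.0658×10^6) × 0.2583 = 7.0658×10^6 + 277800 = 7.3435×10^6 mol.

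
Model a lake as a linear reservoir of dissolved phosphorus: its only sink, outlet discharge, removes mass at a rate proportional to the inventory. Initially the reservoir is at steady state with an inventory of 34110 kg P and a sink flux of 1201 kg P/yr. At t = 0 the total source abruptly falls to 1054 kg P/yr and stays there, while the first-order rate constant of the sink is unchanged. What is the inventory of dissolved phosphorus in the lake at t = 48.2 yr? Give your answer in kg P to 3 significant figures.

30700 kg P

The sink rate constant is k = F₀/M₀ = 1201/34110 = 0.03521 yr⁻¹.
Solving dM/dt = F₁ − kM with M(0) = M₀ gives M(t) = F₁/k + (M₀ − F₁/k)·e^(−kt).
F₁/k = 1054/0.03521 = 29935 kg P; kt = 0.03521 × 48.2 = 1.697, e^(−kt) = 0.1832.
M(48.2) = 29935 + (34110 − 29935) × 0.1832 = 29935 + 764.9 = 30700 kg P.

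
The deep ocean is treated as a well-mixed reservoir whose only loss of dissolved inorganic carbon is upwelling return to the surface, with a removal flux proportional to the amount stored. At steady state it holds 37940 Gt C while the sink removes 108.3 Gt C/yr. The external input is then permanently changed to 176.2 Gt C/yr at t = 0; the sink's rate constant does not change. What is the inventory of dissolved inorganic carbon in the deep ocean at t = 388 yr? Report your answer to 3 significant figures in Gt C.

The sink rate constant is k = F₀/M₀ = 108.3/37940 = 0.002855 yr⁻¹.
Solving dM/dt = F₁ − kM with M(0) = M₀ gives M(t) = F₁/k + (M₀ − F₁/k)·e^(−kt).
F₁/k = 176.2/0.002855 = 61727 Gt C; kt = 0.002855 × 388 = 1.108, e^(−kt) = 0.3304.
M(388) = 61727 + (37940 − 61727) × 0.3304 = 61727 − 7858 = 53869 Gt C.

53900 Gt C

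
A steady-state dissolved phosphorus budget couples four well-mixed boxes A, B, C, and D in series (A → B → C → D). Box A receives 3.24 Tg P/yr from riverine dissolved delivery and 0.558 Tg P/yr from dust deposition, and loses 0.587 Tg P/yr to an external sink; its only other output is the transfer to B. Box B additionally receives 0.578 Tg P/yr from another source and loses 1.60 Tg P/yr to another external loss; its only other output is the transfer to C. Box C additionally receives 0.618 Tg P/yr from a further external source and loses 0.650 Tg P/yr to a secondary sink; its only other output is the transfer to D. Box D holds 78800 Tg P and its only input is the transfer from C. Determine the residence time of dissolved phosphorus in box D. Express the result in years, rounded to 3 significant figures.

Box A: F(A→B) = (3.24 + 0.558) − 0.587 = 3.2110 Tg P/yr.
Box B: F(B→C) = (3.2110 + 0.578) − 1.60 = 2.1890 Tg P/yr.
Box C: F(C→D) = (2.1890 + 0.618) − 0.650 = 2.1570 Tg P/yr.
Box D throughput = its input = 2.1570 Tg P/yr; τ = 78800 / 2.1570 = 36530 yr.

36500 yr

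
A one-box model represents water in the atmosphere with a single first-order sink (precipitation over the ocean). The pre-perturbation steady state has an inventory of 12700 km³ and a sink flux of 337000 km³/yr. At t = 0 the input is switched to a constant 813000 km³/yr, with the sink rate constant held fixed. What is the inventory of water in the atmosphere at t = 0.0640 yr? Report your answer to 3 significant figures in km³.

Residence time τ = M₀/F₀ = 0.03769 yr. The eventual steady state is M_∞ = M₀·(F₁/F₀) = 12700 × 813000/337000 = 30638 km³.
The anomaly ΔM(t) = M(t) − M_∞ decays as ΔM₀·e^(−t/τ) with ΔM₀ = 12700 − 30638 = −17940 km³.
At t = 0.0640 yr, e^(−t/τ) = e^(−1.698) = 0.1830, so ΔM = −3283 km³ and M = 30638 − 3283 = 27356 km³.

27400 km³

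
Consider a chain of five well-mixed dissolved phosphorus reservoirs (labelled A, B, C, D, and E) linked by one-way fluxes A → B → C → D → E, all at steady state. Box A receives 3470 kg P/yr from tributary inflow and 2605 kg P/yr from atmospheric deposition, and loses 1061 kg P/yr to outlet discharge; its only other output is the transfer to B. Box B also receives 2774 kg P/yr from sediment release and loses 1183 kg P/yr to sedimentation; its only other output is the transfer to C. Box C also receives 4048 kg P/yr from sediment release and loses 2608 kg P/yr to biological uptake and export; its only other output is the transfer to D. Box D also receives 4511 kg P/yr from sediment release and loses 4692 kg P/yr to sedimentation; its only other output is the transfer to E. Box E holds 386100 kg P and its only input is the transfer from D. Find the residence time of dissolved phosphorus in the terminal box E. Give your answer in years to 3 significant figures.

49.1 yr

Box A: F(A→B) = (3470 + 2605) − 1061 = 5014.0 kg P/yr.
Box B: F(B→C) = (5014.0 + 2774) − 1183 = 6605.0 kg P/yr.
Box C: F(C→D) = (6605.0 + 4048) − 2608 = 8045.0 kg P/yr.
Box D: F(D→E) = (8045.0 + 4511) − 4692 = 7864.0 kg P/yr.
Box E throughput = its input = 7864.0 kg P/yr; τ = 386100 / 7864.0 = 49.10 yr.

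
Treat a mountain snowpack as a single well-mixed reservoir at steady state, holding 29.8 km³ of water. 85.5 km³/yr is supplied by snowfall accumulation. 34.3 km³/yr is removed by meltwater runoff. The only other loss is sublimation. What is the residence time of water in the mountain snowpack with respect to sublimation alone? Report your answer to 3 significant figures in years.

0.582 yr

At steady state ΣF_in = ΣF_out.
ΣF_in = 85.500 km³/yr.
Sublimation flux = ΣF_in − (34.3) = 85.500 − 34.30 = 51.20 km³/yr.
τ = M / F = 29.8 / 51.20 = 0.5820 yr.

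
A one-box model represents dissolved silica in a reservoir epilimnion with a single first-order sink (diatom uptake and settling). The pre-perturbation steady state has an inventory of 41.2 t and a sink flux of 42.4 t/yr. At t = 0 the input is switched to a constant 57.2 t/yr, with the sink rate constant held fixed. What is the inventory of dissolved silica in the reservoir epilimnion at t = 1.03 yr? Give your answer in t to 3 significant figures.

Residence time τ = M₀/F₀ = 0.9717 yr. The eventual steady state is M_∞ = M₀·(F₁/F₀) = 41.2 × 57.2/42.4 = 55.581 t.
The anomaly ΔM(t) = M(t) − M_∞ decays as ΔM₀·e^(−t/τ) with ΔM₀ = 41.2 − 55.581 = −14.38 t.
At t = 1.03 yr, e^(−t/τ) = e^(−1.060) = 0.3465, so ΔM = −4.982 t and M = 55.581 − 4.982 = 50.599 t.

50.6 t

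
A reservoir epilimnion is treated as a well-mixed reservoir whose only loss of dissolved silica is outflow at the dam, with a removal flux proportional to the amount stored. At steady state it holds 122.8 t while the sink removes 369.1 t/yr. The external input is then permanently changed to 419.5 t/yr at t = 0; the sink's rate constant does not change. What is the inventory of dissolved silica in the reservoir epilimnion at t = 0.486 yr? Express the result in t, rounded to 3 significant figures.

136 t

Residence time τ = M₀/F₀ = 0.3327 yr. The eventual steady state is M_∞ = M₀·(F₁/F₀) = 122.8 × 419.5/369.1 = 139.57 t.
The anomaly ΔM(t) = M(t) − M_∞ decays as ΔM₀·e^(−t/τ) with ΔM₀ = 122.8 − 139.57 = −16.77 t.
At t = 0.486 yr, e^(−t/τ) = e^(−1.461) = 0.2321, so ΔM = −3.891 t and M = 139.57 − 3.891 = 135.68 t.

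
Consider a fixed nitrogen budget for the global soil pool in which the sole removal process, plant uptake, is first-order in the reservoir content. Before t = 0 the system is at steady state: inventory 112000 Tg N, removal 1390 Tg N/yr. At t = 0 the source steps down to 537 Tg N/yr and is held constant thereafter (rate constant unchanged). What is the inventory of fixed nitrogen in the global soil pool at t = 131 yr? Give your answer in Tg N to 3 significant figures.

56800 Tg N

τ = M₀/F₀ = 112000/1390 = 80.58 yr; rate constant k = 1/τ.
New steady state M_∞ = F₁/k = F₁·τ = 537 × 80.58 = 43269 Tg N.
M(t) = M_∞ + (M₀ − M_∞)·e^(−t/τ); t/τ = 131/80.58 = 1.626, so e^(−t/τ) = 0.1968.
M(t) = 43269 + 68730 × 0.1968 = 56792 Tg N.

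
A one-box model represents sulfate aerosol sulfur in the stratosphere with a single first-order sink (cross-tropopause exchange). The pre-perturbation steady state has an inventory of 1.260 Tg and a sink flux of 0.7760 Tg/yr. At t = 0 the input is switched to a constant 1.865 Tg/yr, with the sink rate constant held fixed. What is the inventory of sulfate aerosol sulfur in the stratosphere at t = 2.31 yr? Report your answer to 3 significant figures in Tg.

τ = M₀/F₀ = 1.260/0.7760 = 1.624 yr; rate constant k = 1/τ.
New steady state M_∞ = F₁/k = F₁·τ = 1.865 × 1.624 = 3.0282 Tg.
M(t) = M_∞ + (M₀ − M_∞)·e^(−t/τ); t/τ = 2.31/1.624 = 1.423, so e^(−t/τ) = 0.2411.
M(t) = 3.0282 − 1.768 × 0.2411 = 2.6020 Tg.

2.60 Tg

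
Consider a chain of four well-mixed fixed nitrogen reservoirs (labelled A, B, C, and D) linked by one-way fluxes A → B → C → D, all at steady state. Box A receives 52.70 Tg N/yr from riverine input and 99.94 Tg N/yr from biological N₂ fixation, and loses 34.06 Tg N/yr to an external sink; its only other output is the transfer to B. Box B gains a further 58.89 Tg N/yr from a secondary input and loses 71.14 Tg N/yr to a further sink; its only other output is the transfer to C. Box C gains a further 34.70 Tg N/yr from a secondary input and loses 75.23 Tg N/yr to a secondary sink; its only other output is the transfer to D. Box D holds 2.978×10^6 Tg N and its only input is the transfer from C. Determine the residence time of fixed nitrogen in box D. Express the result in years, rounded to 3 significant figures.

45300 yr

Box A: F(A→B) = (52.70 + 99.94) − 34.06 = 118.58 Tg N/yr.
Box B: F(B→C) = (118.58 + 58.89) − 71.14 = 106.33 Tg N/yr.
Box C: F(C→D) = (106.33 + 34.70) − 75.23 = 65.800 Tg N/yr.
Box D throughput = its input = 65.800 Tg N/yr; τ = 2.978×10^6 / 65.800 = 45260 yr.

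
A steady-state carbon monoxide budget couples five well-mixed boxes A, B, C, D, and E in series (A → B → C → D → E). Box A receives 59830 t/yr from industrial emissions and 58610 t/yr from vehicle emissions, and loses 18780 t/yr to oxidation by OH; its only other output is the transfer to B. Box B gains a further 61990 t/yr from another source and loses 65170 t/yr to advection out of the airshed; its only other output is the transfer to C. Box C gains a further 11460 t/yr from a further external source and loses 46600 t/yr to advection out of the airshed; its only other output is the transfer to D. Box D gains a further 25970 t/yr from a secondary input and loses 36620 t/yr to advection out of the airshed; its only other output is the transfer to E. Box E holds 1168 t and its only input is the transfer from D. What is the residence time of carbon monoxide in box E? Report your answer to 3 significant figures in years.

0.0230 yr

Box A: F(A→B) = (59830 + 58610) − 18780 = 99660 t/yr.
Box B: F(B→C) = (99660 + 61990) − 65170 = 96480 t/yr.
Box C: F(C→D) = (96480 + 11460) − 46600 = 61340 t/yr.
Box D: F(D→E) = (61340 + 25970) − 36620 = 50690 t/yr.
Box E throughput = its input = 50690 t/yr; τ = 1168 / 50690 = 0.02304 yr.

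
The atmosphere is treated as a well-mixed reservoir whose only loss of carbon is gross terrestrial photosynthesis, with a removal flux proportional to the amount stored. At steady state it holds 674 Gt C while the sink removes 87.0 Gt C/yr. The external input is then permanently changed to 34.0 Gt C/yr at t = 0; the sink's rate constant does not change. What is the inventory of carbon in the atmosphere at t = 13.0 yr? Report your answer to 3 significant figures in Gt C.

τ = M₀/F₀ = 674/87.0 = 7.747 yr; rate constant k = 1/τ.
New steady state M_∞ = F₁/k = F₁·τ = 34.0 × 7.747 = 263.40 Gt C.
M(t) = M_∞ + (M₀ − M_∞)·e^(−t/τ); t/τ = 13.0/7.747 = 1.678, so e^(−t/τ) = 0.1867.
M(t) = 263.40 + 410.6 × 0.1867 = 340.08 Gt C.

340 Gt C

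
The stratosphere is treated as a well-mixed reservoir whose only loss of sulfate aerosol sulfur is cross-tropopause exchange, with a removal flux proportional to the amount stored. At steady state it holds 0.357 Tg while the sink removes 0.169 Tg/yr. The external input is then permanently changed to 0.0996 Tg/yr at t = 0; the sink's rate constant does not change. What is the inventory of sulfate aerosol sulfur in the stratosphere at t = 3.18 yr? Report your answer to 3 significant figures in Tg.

0.243 Tg

τ = M₀/F₀ = 0.357/0.169 = 2.112 yr; rate constant k = 1/τ.
New steady state M_∞ = F₁/k = F₁·τ = 0.0996 × 2.112 = 0.21040 Tg.
M(t) = M_∞ + (M₀ − M_∞)·e^(−t/τ); t/τ = 3.18/2.112 = 1.505, so e^(−t/τ) = 0.2219.
M(t) = 0.21040 + 0.1466 × 0.2219 = 0.24293 Tg.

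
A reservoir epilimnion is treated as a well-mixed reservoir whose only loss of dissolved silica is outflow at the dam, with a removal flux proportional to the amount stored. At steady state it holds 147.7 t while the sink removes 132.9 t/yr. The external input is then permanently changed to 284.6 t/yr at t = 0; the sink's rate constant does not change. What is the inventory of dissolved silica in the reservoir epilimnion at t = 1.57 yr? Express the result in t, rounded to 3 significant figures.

275 t

Residence time τ = M₀/F₀ = 1.111 yr. The eventual steady state is M_∞ = M₀·(F₁/F₀) = 147.7 × 284.6/132.9 = 316.29 t.
The anomaly ΔM(t) = M(t) − M_∞ decays as ΔM₀·e^(−t/τ) with ΔM₀ = 147.7 − 316.29 = −168.6 t.
At t = 1.57 yr, e^(−t/τ) = e^(−1.413) = 0.2435, so ΔM = −41.05 t and M = 316.29 − 41.05 = 275.24 t.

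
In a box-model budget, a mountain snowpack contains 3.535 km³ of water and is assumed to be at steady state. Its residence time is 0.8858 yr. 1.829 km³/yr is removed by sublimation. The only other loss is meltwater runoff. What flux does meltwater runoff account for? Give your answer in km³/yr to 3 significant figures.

2.16 km³/yr

Total removal F = M/τ = 3.535 / 0.8858 = 3.991 km³/yr.
Meltwater runoff = F − (1.829) = 3.991 − 1.829 = 2.162 km³/yr.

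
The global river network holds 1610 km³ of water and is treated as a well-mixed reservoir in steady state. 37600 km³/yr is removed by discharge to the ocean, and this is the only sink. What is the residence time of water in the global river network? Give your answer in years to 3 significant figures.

τ = M / F = 1610 / 37600 = 0.04282 yr.

0.0428 yr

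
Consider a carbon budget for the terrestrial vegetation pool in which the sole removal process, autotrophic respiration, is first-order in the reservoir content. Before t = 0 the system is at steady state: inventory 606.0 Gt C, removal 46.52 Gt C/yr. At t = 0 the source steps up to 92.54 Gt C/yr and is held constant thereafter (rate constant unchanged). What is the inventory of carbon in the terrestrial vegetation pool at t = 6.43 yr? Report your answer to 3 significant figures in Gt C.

Residence time τ = M₀/F₀ = 13.03 yr. The eventual steady state is M_∞ = M₀·(F₁/F₀) = 606.0 × 92.54/46.52 = 1205.5 Gt C.
The anomaly ΔM(t) = M(t) − M_∞ decays as ΔM₀·e^(−t/τ) with ΔM₀ = 606.0 − 1205.5 = −599.5 Gt C.
At t = 6.43 yr, e^(−t/τ) = e^(−0.4936) = 0.6104, so ΔM = −365.9 Gt C and M = 1205.5 − 365.9 = 839.55 Gt C.

840 Gt C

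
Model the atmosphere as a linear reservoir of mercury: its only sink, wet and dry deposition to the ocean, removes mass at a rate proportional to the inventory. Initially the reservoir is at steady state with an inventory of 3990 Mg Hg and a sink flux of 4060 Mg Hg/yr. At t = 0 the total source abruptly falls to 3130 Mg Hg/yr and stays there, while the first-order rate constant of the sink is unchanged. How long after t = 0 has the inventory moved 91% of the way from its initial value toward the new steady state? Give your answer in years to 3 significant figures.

2.37 yr

τ = M₀/F₀ = 3990/4060 = 0.9828 yr.
The remaining gap fraction is e^(−t/τ); 91% covered ⇒ e^(−t/τ) = 0.0900.
t = −τ ln(0.0900) = 0.9828 × 2.408 = 2.366 yr.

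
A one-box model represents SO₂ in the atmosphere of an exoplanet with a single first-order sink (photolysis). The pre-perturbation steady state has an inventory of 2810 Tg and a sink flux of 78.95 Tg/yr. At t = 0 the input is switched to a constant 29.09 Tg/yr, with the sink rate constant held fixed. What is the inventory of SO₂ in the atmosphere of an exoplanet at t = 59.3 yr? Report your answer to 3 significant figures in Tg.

τ = M₀/F₀ = 2810/78.95 = 35.59 yr; rate constant k = 1/τ.
New steady state M_∞ = F₁/k = F₁·τ = 29.09 × 35.59 = 1035.4 Tg.
M(t) = M_∞ + (M₀ − M_∞)·e^(−t/τ); t/τ = 59.3/35.59 = 1.666, so e^(−t/τ) = 0.1890.
M(t) = 1035.4 + 1775 × 0.1890 = 1370.7 Tg.

1370 Tg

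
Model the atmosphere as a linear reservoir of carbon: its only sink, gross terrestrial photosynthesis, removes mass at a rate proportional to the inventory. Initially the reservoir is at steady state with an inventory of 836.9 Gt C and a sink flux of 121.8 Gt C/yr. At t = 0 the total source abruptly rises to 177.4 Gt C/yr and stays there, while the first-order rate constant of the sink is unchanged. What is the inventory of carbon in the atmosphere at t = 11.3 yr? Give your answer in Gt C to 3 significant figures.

The sink rate constant is k = F₀/M₀ = 121.8/836.9 = 0.1455 yr⁻¹.
Solving dM/dt = F₁ − kM with M(0) = M₀ gives M(t) = F₁/k + (M₀ − F₁/k)·e^(−kt).
F₁/k = 177.4/0.1455 = 1218.9 Gt C; kt = 0.1455 × 11.3 = 1.645, e^(−kt) = 0.1931.
M(11.3) = 1218.9 + (836.9 − 1218.9) × 0.1931 = 1218.9 − 73.77 = 1145.2 Gt C.

1150 Gt C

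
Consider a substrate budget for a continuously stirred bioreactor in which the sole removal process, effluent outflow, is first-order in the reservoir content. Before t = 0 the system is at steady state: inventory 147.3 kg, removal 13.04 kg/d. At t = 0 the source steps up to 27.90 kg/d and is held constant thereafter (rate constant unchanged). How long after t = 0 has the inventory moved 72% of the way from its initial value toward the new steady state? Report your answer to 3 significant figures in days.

14.4 d

τ = M₀/F₀ = 147.3/13.04 = 11.30 d.
The remaining gap fraction is e^(−t/τ); 72% covered ⇒ e^(−t/τ) = 0.280.
t = −τ ln(0.280) = 11.30 × 1.273 = 14.38 d.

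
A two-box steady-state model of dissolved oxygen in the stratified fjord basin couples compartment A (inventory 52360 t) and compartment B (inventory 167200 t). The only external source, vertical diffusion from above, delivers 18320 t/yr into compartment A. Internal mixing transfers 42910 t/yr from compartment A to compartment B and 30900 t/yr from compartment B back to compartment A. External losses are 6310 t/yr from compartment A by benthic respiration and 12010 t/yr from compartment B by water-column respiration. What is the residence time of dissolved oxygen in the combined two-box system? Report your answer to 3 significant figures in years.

12.0 yr

Treat the two boxes together as one reservoir: the mixing fluxes between them are internal recycling, so τ = ΣM / Σ(external losses).
M_total = 52360 + 167200 = 219560 t.
ΣF_external_out = 6310 + 12010 = 18320 t/yr.
τ = M_total / ΣF_ext = 219560 / 18320 = 11.98 yr.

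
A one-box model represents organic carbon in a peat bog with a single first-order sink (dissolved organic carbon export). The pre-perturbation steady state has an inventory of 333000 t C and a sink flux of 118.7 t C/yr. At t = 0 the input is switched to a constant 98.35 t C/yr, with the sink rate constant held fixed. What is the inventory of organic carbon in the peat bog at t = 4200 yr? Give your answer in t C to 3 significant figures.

289000 t C

τ = M₀/F₀ = 333000/118.7 = 2805 yr; rate constant k = 1/τ.
New steady state M_∞ = F₁/k = F₁·τ = 98.35 × 2805 = 275910 t C.
M(t) = M_∞ + (M₀ − M_∞)·e^(−t/τ); t/τ = 4200/2805 = 1.497, so e^(−t/τ) = 0.2238.
M(t) = 275910 + 57090 × 0.2238 = 288690 t C.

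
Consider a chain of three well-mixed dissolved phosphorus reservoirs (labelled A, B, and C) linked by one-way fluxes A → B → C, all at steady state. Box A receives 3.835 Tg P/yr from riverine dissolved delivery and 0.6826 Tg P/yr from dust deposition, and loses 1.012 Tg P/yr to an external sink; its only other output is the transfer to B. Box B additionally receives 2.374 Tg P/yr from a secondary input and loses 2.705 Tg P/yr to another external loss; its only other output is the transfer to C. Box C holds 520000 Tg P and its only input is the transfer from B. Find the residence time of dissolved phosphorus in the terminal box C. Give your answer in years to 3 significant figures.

164000 yr

Box A: F(A→B) = (3.835 + 0.6826) − 1.012 = 3.5056 Tg P/yr.
Box B: F(B→C) = (3.5056 + 2.374) − 2.705 = 3.1746 Tg P/yr.
Box C throughput = its input = 3.1746 Tg P/yr; τ = 520000 / 3.1746 = 163800 yr.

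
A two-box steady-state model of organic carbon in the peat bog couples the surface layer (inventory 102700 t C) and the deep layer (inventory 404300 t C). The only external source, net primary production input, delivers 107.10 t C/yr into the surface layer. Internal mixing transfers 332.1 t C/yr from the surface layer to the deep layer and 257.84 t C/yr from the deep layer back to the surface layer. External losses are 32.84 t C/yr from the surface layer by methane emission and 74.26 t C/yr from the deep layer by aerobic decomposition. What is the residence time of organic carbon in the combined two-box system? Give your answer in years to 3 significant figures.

Residence time in the combined system uses the total inventory and the total *external* removal — internal exchanges between the two boxes cancel.
M_total = 102700 + 404300 = 507000 t C.
ΣF_external_out = 32.84 + 74.26 = 107.10 t C/yr.
τ = M_total / ΣF_ext = 507000 / 107.10 = 4734 yr.

4730 yr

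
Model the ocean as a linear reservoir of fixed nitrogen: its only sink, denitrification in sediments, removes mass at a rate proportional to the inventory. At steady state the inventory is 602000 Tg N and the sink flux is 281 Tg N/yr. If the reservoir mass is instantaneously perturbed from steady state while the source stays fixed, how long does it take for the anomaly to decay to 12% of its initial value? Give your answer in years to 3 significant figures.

For a linear reservoir the anomaly decays as exp(−t/τ) with τ = M/F = 602000/281 = 2142 yr.
exp(−t/τ) = 0.12 ⇒ t = −τ ln(0.12) = 2142 × 2.120 = 4542 yr.

4540 yr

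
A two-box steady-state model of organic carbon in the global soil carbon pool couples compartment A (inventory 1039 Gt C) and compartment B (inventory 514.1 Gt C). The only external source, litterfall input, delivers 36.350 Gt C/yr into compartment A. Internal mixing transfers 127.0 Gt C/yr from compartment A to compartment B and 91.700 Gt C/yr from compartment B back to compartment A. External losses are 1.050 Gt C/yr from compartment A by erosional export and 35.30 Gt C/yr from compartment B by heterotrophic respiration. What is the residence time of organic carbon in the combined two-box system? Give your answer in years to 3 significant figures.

Treat the two boxes together as one reservoir: the mixing fluxes between them are internal recycling, so τ = ΣM / Σ(external losses).
M_total = 1039 + 514.1 = 1553.1 Gt C.
ΣF_external_out = 1.050 + 35.30 = 36.350 Gt C/yr.
τ = M_total / ΣF_ext = 1553.1 / 36.350 = 42.73 yr.

42.7 yr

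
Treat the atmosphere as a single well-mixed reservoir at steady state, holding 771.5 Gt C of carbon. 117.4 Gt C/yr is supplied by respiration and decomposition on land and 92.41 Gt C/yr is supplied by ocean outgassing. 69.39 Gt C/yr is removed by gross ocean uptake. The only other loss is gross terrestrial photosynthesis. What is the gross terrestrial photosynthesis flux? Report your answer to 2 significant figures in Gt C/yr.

At steady state ΣF_in = ΣF_out.
ΣF_in = 117.4 + 92.41 = 209.81 Gt C/yr.
Gross terrestrial photosynthesis flux = ΣF_in − (69.39) = 209.81 − 69.39 = 140.4 Gt C/yr.

140 Gt C/yr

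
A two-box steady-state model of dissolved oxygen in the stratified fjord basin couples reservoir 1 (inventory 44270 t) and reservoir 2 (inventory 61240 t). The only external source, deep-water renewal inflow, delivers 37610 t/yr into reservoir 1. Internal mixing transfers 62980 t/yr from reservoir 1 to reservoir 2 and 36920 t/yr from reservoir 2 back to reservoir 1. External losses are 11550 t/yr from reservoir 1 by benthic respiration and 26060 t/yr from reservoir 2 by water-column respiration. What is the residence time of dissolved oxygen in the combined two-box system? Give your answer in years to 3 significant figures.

Treat the two boxes together as one reservoir: the mixing fluxes between them are internal recycling, so τ = ΣM / Σ(external losses).
M_total = 44270 + 61240 = 105510 t.
ΣF_external_out = 11550 + 26060 = 37610 t/yr.
τ = M_total / ΣF_ext = 105510 / 37610 = 2.805 yr.

2.81 yr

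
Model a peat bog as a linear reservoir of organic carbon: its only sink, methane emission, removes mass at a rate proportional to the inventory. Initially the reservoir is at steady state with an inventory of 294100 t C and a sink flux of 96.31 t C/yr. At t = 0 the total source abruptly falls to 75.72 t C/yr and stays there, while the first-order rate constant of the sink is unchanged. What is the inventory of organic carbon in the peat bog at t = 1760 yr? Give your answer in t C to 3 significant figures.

267000 t C

The sink rate constant is k = F₀/M₀ = 96.31/294100 = 0.0003275 yr⁻¹.
Solving dM/dt = F₁ − kM with M(0) = M₀ gives M(t) = F₁/k + (M₀ − F₁/k)·e^(−kt).
F₁/k = 75.72/0.0003275 = 231220 t C; kt = 0.0003275 × 1760 = 0.5764, e^(−kt) = 0.5619.
M(1760) = 231220 + (294100 − 231220) × 0.5619 = 231220 + 35330 = 266560 t C.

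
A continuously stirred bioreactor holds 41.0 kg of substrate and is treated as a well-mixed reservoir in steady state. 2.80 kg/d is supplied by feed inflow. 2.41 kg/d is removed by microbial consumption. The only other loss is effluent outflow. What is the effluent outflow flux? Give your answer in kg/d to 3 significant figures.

0.390 kg/d

At steady state ΣF_in = ΣF_out.
ΣF_in = 2.8000 kg/d.
Effluent outflow flux = ΣF_in − (2.41) = 2.8000 − 2.410 = 0.3900 kg/d.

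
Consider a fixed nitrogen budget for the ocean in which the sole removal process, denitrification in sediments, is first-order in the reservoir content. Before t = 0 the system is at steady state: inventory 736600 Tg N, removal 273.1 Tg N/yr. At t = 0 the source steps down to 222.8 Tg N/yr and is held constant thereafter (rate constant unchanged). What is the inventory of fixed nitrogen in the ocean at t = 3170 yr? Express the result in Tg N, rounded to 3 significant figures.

643000 Tg N

τ = M₀/F₀ = 736600/273.1 = 2697 yr; rate constant k = 1/τ.
New steady state M_∞ = F₁/k = F₁·τ = 222.8 × 2697 = 600930 Tg N.
M(t) = M_∞ + (M₀ − M_∞)·e^(−t/τ); t/τ = 3170/2697 = 1.175, so e^(−t/τ) = 0.3087.
M(t) = 600930 + 135700 × 0.3087 = 642820 Tg N.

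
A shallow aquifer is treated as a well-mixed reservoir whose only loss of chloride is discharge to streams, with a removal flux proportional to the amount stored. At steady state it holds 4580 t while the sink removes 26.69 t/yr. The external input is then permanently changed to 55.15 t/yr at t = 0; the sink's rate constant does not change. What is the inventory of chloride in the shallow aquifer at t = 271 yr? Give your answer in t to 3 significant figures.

8460 t

The sink rate constant is k = F₀/M₀ = 26.69/4580 = 0.005828 yr⁻¹.
Solving dM/dt = F₁ − kM with M(0) = M₀ gives M(t) = F₁/k + (M₀ − F₁/k)·e^(−kt).
F₁/k = 55.15/0.005828 = 9463.7 t; kt = 0.005828 × 271 = 1.579, e^(−kt) = 0.2061.
M(271) = 9463.7 + (4580 − 9463.7) × 0.2061 = 9463.7 − 1007 = 8457.1 t.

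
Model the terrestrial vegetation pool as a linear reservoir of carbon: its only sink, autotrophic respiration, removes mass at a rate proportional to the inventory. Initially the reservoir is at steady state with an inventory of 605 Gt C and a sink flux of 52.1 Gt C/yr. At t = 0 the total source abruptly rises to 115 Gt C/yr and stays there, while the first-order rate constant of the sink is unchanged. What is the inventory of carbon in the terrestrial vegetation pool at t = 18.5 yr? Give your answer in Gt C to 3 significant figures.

1190 Gt C

τ = M₀/F₀ = 605/52.1 = 11.61 yr; rate constant k = 1/τ.
New steady state M_∞ = F₁/k = F₁·τ = 115 × 11.61 = 1335.4 Gt C.
M(t) = M_∞ + (M₀ − M_∞)·e^(−t/τ); t/τ = 18.5/11.61 = 1.593, so e^(−t/τ) = 0.2033.
M(t) = 1335.4 − 730.4 × 0.2033 = 1186.9 Gt C.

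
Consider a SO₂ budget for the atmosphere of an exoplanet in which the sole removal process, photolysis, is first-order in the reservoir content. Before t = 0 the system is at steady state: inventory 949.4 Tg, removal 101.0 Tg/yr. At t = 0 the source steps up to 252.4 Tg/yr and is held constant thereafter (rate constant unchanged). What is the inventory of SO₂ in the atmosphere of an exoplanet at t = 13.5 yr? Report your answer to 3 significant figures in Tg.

2030 Tg

τ = M₀/F₀ = 949.4/101.0 = 9.400 yr; rate constant k = 1/τ.
New steady state M_∞ = F₁/k = F₁·τ = 252.4 × 9.400 = 2372.6 Tg.
M(t) = M_∞ + (M₀ − M_∞)·e^(−t/τ); t/τ = 13.5/9.400 = 1.436, so e^(−t/τ) = 0.2378.
M(t) = 2372.6 − 1423 × 0.2378 = 2034.1 Tg.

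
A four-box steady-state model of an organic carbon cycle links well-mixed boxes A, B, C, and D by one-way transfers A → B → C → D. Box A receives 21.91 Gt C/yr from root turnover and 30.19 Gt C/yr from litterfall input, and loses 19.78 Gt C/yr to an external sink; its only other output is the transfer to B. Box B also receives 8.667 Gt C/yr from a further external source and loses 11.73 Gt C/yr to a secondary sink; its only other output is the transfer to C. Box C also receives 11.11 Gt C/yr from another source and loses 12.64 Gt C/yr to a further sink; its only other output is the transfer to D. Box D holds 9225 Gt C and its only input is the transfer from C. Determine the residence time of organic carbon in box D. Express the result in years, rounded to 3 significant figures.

Box A: F(A→B) = (21.91 + 30.19) − 19.78 = 32.320 Gt C/yr.
Box B: F(B→C) = (32.320 + 8.667) − 11.73 = 29.257 Gt C/yr.
Box C: F(C→D) = (29.257 + 11.11) − 12.64 = 27.727 Gt C/yr.
Box D throughput = its input = 27.727 Gt C/yr; τ = 9225 / 27.727 = 332.7 yr.

333 yr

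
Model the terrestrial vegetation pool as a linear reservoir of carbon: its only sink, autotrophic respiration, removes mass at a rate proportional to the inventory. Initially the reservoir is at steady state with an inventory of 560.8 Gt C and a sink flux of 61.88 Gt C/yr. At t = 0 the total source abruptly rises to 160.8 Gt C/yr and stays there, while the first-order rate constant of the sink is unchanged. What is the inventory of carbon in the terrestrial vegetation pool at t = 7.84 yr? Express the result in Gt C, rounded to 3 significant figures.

1080 Gt C

τ = M₀/F₀ = 560.8/61.88 = 9.063 yr; rate constant k = 1/τ.
New steady state M_∞ = F₁/k = F₁·τ = 160.8 × 9.063 = 1457.3 Gt C.
M(t) = M_∞ + (M₀ − M_∞)·e^(−t/τ); t/τ = 7.84/9.063 = 0.8651, so e^(−t/τ) = 0.4210.
M(t) = 1457.3 − 896.5 × 0.4210 = 1079.8 Gt C.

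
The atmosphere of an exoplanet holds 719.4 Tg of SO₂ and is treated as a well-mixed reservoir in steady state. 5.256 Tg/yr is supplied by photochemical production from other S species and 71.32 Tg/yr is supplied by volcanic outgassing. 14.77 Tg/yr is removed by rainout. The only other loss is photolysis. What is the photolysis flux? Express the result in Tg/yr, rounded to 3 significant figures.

At steady state ΣF_in = ΣF_out.
ΣF_in = 5.256 + 71.32 = 76.576 Tg/yr.
Photolysis flux = ΣF_in − (14.77) = 76.576 − 14.77 = 61.81 Tg/yr.

61.8 Tg/yr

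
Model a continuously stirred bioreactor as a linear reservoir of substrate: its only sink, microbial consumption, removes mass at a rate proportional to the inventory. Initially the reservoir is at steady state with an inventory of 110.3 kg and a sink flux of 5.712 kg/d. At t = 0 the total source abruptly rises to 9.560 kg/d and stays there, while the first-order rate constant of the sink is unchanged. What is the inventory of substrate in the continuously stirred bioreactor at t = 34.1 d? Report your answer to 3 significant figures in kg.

172 kg

τ = M₀/F₀ = 110.3/5.712 = 19.31 d; rate constant k = 1/τ.
New steady state M_∞ = F₁/k = F₁·τ = 9.560 × 19.31 = 184.61 kg.
M(t) = M_∞ + (M₀ − M_∞)·e^(−t/τ); t/τ = 34.1/19.31 = 1.766, so e^(−t/τ) = 0.1710.
M(t) = 184.61 − 74.31 × 0.1710 = 171.90 kg.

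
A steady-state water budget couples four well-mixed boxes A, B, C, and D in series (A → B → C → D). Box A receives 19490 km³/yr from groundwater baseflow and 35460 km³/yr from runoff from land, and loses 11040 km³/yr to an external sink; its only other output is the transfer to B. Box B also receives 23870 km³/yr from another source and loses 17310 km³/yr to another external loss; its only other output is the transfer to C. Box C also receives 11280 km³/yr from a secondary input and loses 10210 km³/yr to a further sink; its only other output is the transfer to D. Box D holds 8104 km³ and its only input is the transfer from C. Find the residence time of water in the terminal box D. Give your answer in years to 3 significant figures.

Box A: F(A→B) = (19490 + 35460) − 11040 = 43910 km³/yr.
Box B: F(B→C) = (43910 + 23870) − 17310 = 50470 km³/yr.
Box C: F(C→D) = (50470 + 11280) − 10210 = 51540 km³/yr.
Box D throughput = its input = 51540 km³/yr; τ = 8104 / 51540 = 0.1572 yr.

0.157 yr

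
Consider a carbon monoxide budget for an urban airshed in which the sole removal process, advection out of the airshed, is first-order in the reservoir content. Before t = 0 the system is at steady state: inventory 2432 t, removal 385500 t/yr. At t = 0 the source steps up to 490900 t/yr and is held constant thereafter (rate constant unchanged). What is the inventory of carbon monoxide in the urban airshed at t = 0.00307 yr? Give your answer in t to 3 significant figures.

2690 t

Residence time τ = M₀/F₀ = 0.006309 yr. The eventual steady state is M_∞ = M₀·(F₁/F₀) = 2432 × 490900/385500 = 3096.9 t.
The anomaly ΔM(t) = M(t) − M_∞ decays as ΔM₀·e^(−t/τ) with ΔM₀ = 2432 − 3096.9 = −664.9 t.
At t = 0.00307 yr, e^(−t/τ) = e^(−0.4866) = 0.6147, so ΔM = −408.7 t and M = 3096.9 − 408.7 = 2688.2 t.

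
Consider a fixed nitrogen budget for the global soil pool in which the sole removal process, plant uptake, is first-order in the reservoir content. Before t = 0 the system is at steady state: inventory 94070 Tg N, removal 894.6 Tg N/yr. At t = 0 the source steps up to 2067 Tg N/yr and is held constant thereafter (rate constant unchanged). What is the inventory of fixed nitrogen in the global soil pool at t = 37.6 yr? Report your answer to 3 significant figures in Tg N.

Residence time τ = M₀/F₀ = 105.2 yr. The eventual steady state is M_∞ = M₀·(F₁/F₀) = 94070 × 2067/894.6 = 217350 Tg N.
The anomaly ΔM(t) = M(t) − M_∞ decays as ΔM₀·e^(−t/τ) with ΔM₀ = 94070 − 217350 = −123300 Tg N.
At t = 37.6 yr, e^(−t/τ) = e^(−0.3576) = 0.6994, so ΔM = −86220 Tg N and M = 217350 − 86220 = 131130 Tg N.

131000 Tg N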